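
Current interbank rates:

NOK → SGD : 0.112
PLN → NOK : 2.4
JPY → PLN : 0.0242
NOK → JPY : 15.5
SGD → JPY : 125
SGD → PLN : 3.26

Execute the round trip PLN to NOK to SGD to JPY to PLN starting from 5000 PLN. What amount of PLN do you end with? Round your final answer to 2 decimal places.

5000 PLN × 2.4 = 12000 NOK
12000 NOK × 0.112 = 1344 SGD
1344 SGD × 125 = 168000 JPY
168000 JPY × 0.0242 = 4065.6 PLN

4065.60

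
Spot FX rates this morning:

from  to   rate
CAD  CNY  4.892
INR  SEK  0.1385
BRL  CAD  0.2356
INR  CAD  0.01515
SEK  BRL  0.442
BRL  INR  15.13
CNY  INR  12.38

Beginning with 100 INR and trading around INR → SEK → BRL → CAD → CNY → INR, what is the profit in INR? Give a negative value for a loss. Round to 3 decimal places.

100 INR × 0.1385 = 13.85 SEK
13.85 SEK × 0.442 = 6.1217 BRL
6.1217 BRL × 0.2356 = 1.44227252 CAD
1.44227252 CAD × 4.892 = 7.05559716784 CNY
7.05559716784 CNY × 12.38 = 87.3482929378592 INR
Net change: 87.3482929378592 − 100 = -12.6517070621408 INR

-12.652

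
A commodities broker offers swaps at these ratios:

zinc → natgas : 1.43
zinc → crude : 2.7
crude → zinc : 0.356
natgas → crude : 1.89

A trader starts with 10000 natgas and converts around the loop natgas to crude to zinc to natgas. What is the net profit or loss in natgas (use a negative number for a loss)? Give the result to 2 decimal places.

10000 natgas × 1.89 = 18900 crude
18900 crude × 0.356 = 6728.4 zinc
6728.4 zinc × 1.43 = 9621.612 natgas
Net change: 9621.612 − 10000 = -378.388 natgas

-378.39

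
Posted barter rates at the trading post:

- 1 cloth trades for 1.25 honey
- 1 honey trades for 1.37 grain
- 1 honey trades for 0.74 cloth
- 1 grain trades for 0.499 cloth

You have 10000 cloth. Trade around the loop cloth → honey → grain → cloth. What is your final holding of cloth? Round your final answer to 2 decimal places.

10000 cloth × 1.25 = 12500 honey
12500 honey × 1.37 = 17125 grain
17125 grain × 0.499 = 8545.375 cloth

8545.38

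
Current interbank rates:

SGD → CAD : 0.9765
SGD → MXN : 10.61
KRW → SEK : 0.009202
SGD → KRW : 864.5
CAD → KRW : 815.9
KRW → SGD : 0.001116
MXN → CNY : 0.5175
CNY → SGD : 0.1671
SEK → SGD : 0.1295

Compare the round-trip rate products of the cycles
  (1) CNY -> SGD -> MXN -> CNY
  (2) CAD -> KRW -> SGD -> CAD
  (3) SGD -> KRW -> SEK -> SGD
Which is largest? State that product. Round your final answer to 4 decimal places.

(1) 0.1671 × 10.61 × 0.5175 = 0.91749
(2) 815.9 × 0.001116 × 0.9765 = 0.88915
(3) 864.5 × 0.009202 × 0.1295 = 1.03019
Highest is cycle (3) at 1.0302 (>1, arbitrage).

1.0302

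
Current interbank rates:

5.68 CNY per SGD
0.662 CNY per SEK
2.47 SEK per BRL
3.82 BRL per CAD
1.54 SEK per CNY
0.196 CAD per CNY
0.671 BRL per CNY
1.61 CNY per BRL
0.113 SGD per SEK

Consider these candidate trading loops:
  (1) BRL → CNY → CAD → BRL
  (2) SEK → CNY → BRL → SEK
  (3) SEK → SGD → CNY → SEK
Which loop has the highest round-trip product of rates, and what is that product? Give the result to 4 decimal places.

1.2054

(1) 1.61 × 0.196 × 3.82 = 1.20544
(2) 0.662 × 0.671 × 2.47 = 1.09718
(3) 0.113 × 5.68 × 1.54 = 0.98843
Highest is cycle (1) at 1.2054 (>1, arbitrage).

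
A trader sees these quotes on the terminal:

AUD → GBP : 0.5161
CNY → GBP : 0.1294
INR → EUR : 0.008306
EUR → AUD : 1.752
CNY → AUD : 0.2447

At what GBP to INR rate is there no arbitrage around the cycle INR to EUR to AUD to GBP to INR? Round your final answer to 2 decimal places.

133.15

Known legs of the cycle: 0.008306 × 1.752 × 0.5161 = 0.0075103450032
For no arbitrage the full-cycle product must be 1, so the missing rate is 1 / 0.0075103450032 ≈ 133.1497.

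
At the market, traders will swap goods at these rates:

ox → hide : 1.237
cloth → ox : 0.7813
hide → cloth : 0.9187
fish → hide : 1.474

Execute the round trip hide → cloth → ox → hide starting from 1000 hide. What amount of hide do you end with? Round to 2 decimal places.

887.89

1000 hide × 0.9187 = 918.7 cloth
918.7 cloth × 0.7813 = 717.78031 ox
717.78031 ox × 1.237 = 887.89424347 hide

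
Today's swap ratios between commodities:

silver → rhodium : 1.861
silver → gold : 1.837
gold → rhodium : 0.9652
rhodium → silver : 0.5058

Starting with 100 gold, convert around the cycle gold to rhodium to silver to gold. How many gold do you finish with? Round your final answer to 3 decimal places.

100 gold × 0.9652 = 96.52 rhodium
96.52 rhodium × 0.5058 = 48.819816 silver
48.819816 silver × 1.837 = 89.682001992 gold

89.682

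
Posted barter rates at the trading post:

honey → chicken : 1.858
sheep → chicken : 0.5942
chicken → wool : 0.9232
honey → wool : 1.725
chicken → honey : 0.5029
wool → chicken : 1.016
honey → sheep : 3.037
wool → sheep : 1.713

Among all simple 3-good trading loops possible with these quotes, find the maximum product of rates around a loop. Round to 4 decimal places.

wool→sheep→chicken→wool: 1.713 × 0.5942 × 0.9232 = 0.93969
chicken→honey→sheep→chicken: 0.5029 × 3.037 × 0.5942 = 0.90753
wool→chicken→honey→wool: 1.016 × 0.5029 × 1.725 = 0.88138
Maximum is wool→sheep→chicken→wool at 0.9397; no arbitrage — every cycle loses value.

0.9397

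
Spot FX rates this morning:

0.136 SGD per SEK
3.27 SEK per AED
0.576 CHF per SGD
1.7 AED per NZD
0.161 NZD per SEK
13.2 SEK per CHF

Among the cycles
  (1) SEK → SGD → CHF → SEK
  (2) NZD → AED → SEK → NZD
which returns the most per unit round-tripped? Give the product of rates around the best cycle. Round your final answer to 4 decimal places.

(1) 0.136 × 0.576 × 13.2 = 1.03404
(2) 1.7 × 3.27 × 0.161 = 0.89500
Highest is cycle (1) at 1.0340 (>1, arbitrage).

1.0340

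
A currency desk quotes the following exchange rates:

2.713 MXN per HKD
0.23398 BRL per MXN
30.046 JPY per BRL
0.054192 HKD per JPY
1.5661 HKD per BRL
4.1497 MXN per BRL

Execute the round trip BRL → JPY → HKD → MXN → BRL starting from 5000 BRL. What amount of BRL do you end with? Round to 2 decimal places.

5000 BRL × 30.046 = 150230 JPY
150230 JPY × 0.054192 = 8141.26416 HKD
8141.26416 HKD × 2.713 = 22087.24966608 MXN
22087.24966608 MXN × 0.23398 = 5167.9746768693984 BRL

5167.97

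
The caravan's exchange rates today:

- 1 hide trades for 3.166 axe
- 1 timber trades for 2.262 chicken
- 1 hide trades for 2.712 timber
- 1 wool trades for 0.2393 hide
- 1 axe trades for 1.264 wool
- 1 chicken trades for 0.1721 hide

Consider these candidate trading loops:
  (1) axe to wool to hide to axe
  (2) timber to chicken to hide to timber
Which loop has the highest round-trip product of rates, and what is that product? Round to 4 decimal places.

1.0558

(1) 1.264 × 0.2393 × 3.166 = 0.95764
(2) 2.262 × 0.1721 × 2.712 = 1.05576
Highest is cycle (2) at 1.0558 (>1, arbitrage).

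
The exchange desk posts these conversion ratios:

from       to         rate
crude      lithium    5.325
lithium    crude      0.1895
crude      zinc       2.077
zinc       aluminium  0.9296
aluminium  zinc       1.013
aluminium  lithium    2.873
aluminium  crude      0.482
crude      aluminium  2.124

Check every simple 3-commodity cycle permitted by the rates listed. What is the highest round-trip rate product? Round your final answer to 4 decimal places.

crude→aluminium→lithium→crude: 2.124 × 2.873 × 0.1895 = 1.15638
crude→zinc→aluminium→crude: 2.077 × 0.9296 × 0.482 = 0.93064
Maximum is crude→aluminium→lithium→crude at 1.1564; arbitrage exists.

1.1564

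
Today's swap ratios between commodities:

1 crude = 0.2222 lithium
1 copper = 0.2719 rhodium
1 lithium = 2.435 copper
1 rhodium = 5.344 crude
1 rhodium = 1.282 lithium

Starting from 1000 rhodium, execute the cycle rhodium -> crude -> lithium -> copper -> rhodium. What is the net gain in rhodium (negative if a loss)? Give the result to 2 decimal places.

1000 rhodium × 5.344 = 5344 crude
5344 crude × 0.2222 = 1187.4368 lithium
1187.4368 lithium × 2.435 = 2891.408608 copper
2891.408608 copper × 0.2719 = 786.1740005152 rhodium
Net change: 786.1740005152 − 1000 = -213.8259994848 rhodium

-213.83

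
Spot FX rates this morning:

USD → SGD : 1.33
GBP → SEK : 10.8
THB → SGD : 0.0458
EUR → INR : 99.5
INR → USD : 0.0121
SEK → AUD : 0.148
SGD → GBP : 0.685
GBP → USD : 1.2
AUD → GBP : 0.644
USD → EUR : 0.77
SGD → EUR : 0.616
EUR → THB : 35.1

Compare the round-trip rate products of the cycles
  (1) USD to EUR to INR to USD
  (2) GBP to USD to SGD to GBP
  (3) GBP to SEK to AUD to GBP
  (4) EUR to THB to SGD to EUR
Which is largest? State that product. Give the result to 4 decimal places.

(1) 0.77 × 99.5 × 0.0121 = 0.92704
(2) 1.2 × 1.33 × 0.685 = 1.09326
(3) 10.8 × 0.148 × 0.644 = 1.02937
(4) 35.1 × 0.0458 × 0.616 = 0.99027
Highest is cycle (2) at 1.0933 (>1, arbitrage).

1.0933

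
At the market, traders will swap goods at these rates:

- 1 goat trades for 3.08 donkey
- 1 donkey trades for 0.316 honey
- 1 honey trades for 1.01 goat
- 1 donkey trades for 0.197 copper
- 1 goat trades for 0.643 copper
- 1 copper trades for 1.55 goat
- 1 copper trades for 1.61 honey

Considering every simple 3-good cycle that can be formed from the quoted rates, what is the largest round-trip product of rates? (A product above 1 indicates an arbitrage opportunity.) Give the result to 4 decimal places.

copper→honey→goat→copper: 1.61 × 1.01 × 0.643 = 1.04558
honey→goat→donkey→honey: 1.01 × 3.08 × 0.316 = 0.98301
copper→goat→donkey→copper: 1.55 × 3.08 × 0.197 = 0.94048
Maximum is copper→honey→goat→copper at 1.0456; arbitrage exists.

1.0456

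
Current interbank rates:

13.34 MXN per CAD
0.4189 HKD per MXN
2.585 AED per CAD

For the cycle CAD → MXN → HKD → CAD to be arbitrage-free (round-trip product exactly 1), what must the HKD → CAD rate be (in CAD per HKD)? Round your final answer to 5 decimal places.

Known legs of the cycle: 13.34 × 0.4189 = 5.588126
For no arbitrage the full-cycle product must be 1, so the missing rate is 1 / 5.588126 ≈ 0.1789509.

0.17895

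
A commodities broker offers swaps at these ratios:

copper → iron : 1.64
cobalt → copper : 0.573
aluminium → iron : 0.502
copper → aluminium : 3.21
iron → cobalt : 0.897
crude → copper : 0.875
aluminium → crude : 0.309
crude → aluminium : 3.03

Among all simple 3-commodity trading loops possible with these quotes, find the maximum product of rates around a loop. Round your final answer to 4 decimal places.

0.8679

copper→aluminium→crude→copper: 3.21 × 0.309 × 0.875 = 0.86790
copper→iron→cobalt→copper: 1.64 × 0.897 × 0.573 = 0.84293
Maximum is copper→aluminium→crude→copper at 0.8679; no arbitrage — every cycle loses value.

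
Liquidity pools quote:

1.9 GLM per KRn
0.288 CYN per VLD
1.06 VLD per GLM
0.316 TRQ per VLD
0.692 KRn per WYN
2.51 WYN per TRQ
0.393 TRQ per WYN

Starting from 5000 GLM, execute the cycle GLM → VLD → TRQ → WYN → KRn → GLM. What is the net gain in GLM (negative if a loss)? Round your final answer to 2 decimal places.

5000 GLM × 1.06 = 5300 VLD
5300 VLD × 0.316 = 1674.8 TRQ
1674.8 TRQ × 2.51 = 4203.748 WYN
4203.748 WYN × 0.692 = 2908.993616 KRn
2908.993616 KRn × 1.9 = 5527.0878704 GLM
Net change: 5527.0878704 − 5000 = 527.0878704 GLM

527.09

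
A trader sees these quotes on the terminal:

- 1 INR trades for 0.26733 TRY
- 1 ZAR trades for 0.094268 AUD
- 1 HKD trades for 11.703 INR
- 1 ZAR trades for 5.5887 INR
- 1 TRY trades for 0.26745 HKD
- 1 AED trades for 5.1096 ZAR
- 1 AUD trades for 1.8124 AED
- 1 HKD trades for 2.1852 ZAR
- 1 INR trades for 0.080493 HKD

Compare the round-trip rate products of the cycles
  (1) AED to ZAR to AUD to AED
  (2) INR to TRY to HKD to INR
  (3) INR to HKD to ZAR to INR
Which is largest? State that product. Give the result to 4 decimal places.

(1) 5.1096 × 0.094268 × 1.8124 = 0.87298
(2) 0.26733 × 0.26745 × 11.703 = 0.83673
(3) 0.080493 × 2.1852 × 5.5887 = 0.98301
Highest is cycle (3) at 0.9830 (≤1, no arbitrage).

0.9830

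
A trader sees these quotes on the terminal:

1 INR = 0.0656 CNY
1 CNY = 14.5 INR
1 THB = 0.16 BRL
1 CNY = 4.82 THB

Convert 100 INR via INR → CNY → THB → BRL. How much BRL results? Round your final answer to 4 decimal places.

5.0591

100 INR × 0.0656 = 6.56 CNY
6.56 CNY × 4.82 = 31.6192 THB
31.6192 THB × 0.16 = 5.059072 BRL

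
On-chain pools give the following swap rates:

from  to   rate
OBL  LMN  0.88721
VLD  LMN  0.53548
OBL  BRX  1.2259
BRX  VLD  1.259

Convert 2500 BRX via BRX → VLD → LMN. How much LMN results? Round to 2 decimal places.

2500 BRX × 1.259 = 3147.5 VLD
3147.5 VLD × 0.53548 = 1685.4233 LMN

1685.42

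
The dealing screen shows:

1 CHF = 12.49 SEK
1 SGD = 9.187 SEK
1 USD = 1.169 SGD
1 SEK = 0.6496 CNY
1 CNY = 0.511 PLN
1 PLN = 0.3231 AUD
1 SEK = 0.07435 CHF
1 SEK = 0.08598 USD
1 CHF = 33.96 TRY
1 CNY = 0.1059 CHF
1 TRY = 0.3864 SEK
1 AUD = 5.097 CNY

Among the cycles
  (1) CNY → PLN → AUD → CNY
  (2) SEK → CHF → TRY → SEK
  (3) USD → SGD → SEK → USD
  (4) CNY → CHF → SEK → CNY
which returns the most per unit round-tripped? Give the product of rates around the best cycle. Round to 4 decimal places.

(1) 0.511 × 0.3231 × 5.097 = 0.84154
(2) 0.07435 × 33.96 × 0.3864 = 0.97563
(3) 1.169 × 9.187 × 0.08598 = 0.92339
(4) 0.1059 × 12.49 × 0.6496 = 0.85922
Highest is cycle (2) at 0.9756 (≤1, no arbitrage).

0.9756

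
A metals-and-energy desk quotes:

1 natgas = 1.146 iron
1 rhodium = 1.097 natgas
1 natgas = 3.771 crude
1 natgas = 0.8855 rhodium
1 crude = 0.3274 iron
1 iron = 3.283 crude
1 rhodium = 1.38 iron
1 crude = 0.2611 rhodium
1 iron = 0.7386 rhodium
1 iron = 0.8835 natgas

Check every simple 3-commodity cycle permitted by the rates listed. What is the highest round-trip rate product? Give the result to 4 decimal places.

crude→rhodium→iron→crude: 0.2611 × 1.38 × 3.283 = 1.18292
crude→iron→natgas→crude: 0.3274 × 0.8835 × 3.771 = 1.09079
crude→rhodium→natgas→crude: 0.2611 × 1.097 × 3.771 = 1.08012
iron→natgas→rhodium→iron: 0.8835 × 0.8855 × 1.38 = 1.07963
iron→rhodium→natgas→iron: 0.7386 × 1.097 × 1.146 = 0.92854
Maximum is crude→rhodium→iron→crude at 1.1829; arbitrage exists.

1.1829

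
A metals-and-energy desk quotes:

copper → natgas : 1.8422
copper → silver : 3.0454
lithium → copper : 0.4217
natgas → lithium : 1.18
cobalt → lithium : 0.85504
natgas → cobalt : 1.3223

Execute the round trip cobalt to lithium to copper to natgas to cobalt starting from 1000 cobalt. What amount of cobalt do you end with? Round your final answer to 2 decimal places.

1000 cobalt × 0.85504 = 855.04 lithium
855.04 lithium × 0.4217 = 360.570368 copper
360.570368 copper × 1.8422 = 664.2427319296 natgas
664.2427319296 natgas × 1.3223 = 878.32816443051008 cobalt

878.33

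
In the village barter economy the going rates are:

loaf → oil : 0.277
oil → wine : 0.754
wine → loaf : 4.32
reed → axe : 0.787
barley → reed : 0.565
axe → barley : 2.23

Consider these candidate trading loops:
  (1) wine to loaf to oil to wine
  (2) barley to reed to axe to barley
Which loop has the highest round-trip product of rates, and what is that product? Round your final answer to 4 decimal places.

(1) 4.32 × 0.277 × 0.754 = 0.90227
(2) 0.565 × 0.787 × 2.23 = 0.99158
Highest is cycle (2) at 0.9916 (≤1, no arbitrage).

0.9916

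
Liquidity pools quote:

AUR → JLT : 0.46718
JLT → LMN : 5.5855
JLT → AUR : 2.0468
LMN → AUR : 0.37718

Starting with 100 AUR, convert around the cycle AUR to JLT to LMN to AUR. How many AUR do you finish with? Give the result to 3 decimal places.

98.423

100 AUR × 0.46718 = 46.718 JLT
46.718 JLT × 5.5855 = 260.943389 LMN
260.943389 LMN × 0.37718 = 98.42262746302 AUR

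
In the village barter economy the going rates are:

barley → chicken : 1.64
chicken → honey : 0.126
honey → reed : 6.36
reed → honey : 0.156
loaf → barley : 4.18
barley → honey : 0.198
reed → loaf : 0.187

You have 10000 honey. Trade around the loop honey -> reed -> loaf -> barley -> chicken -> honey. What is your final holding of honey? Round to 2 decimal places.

10272.81

10000 honey × 6.36 = 63600 reed
63600 reed × 0.187 = 11893.2 loaf
11893.2 loaf × 4.18 = 49713.576 barley
49713.576 barley × 1.64 = 81530.26464 chicken
81530.26464 chicken × 0.126 = 10272.81334464 honey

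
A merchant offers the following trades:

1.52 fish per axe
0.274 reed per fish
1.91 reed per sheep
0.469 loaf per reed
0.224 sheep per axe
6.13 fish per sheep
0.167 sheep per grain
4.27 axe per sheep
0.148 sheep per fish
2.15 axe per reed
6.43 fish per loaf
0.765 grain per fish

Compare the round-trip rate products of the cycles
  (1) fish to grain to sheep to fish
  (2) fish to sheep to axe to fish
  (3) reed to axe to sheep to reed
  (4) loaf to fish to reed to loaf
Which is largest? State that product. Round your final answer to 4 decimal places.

0.9606

(1) 0.765 × 0.167 × 6.13 = 0.78314
(2) 0.148 × 4.27 × 1.52 = 0.96058
(3) 2.15 × 0.224 × 1.91 = 0.91986
(4) 6.43 × 0.274 × 0.469 = 0.82629
Highest is cycle (2) at 0.9606 (≤1, no arbitrage).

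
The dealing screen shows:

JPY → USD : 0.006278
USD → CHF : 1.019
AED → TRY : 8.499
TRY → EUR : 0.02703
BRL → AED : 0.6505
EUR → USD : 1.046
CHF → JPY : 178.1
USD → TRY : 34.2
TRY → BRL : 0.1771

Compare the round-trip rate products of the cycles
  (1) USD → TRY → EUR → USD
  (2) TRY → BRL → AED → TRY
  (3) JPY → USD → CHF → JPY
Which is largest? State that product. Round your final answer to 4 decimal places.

(1) 34.2 × 0.02703 × 1.046 = 0.96695
(2) 0.1771 × 0.6505 × 8.499 = 0.97911
(3) 0.006278 × 1.019 × 178.1 = 1.13936
Highest is cycle (3) at 1.1394 (>1, arbitrage).

1.1394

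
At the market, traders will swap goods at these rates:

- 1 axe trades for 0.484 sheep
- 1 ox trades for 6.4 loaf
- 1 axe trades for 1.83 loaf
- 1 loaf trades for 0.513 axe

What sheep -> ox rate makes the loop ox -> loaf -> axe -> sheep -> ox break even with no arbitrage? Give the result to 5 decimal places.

0.62930

Known legs of the cycle: 6.4 × 0.513 × 0.484 = 1.5890688
For no arbitrage the full-cycle product must be 1, so the missing rate is 1 / 1.5890688 ≈ 0.6292994.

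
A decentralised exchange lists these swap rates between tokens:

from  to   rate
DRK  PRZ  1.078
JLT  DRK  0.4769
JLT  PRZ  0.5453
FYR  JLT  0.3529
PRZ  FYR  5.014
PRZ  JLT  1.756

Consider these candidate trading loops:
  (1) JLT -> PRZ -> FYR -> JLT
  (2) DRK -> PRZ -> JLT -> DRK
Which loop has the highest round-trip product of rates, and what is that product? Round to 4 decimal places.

(1) 0.5453 × 5.014 × 0.3529 = 0.96488
(2) 1.078 × 1.756 × 0.4769 = 0.90276
Highest is cycle (1) at 0.9649 (≤1, no arbitrage).

0.9649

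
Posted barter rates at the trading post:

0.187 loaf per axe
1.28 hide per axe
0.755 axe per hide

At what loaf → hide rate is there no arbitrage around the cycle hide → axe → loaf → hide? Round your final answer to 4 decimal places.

Known legs of the cycle: 0.755 × 0.187 = 0.141185
For no arbitrage the full-cycle product must be 1, so the missing rate is 1 / 0.141185 ≈ 7.082905.

7.0829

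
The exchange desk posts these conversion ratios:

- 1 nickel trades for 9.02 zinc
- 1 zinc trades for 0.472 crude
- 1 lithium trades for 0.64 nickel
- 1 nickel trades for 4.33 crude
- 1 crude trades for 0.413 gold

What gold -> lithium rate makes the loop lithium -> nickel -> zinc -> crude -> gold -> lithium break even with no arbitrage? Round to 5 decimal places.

Known legs of the cycle: 0.64 × 9.02 × 0.472 × 0.413 = 1.1253265408
For no arbitrage the full-cycle product must be 1, so the missing rate is 1 / 1.1253265408 ≈ 0.8886310.

0.88863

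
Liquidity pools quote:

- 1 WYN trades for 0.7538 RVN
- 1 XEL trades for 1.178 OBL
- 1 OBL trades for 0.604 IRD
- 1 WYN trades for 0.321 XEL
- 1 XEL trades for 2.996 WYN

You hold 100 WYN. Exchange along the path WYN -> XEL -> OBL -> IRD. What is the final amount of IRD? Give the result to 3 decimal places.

100 WYN × 0.321 = 32.1 XEL
32.1 XEL × 1.178 = 37.8138 OBL
37.8138 OBL × 0.604 = 22.8395352 IRD

22.840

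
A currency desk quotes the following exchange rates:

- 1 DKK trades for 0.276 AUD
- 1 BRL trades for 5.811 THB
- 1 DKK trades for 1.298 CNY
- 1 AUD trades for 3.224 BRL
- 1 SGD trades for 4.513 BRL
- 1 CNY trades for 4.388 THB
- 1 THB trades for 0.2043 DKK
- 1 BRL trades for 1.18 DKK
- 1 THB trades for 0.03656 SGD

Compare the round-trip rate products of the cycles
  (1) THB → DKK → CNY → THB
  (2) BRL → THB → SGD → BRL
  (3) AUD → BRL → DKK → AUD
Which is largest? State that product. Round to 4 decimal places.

(1) 0.2043 × 1.298 × 4.388 = 1.16362
(2) 5.811 × 0.03656 × 4.513 = 0.95879
(3) 3.224 × 1.18 × 0.276 = 1.04999
Highest is cycle (1) at 1.1636 (>1, arbitrage).

1.1636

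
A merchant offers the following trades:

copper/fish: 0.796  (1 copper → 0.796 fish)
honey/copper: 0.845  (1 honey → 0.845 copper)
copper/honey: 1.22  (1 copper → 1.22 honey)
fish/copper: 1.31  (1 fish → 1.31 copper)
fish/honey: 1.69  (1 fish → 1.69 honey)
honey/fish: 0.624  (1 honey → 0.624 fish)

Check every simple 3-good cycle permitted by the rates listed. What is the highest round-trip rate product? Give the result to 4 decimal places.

fish→honey→copper→fish: 1.69 × 0.845 × 0.796 = 1.13673
fish→copper→honey→fish: 1.31 × 1.22 × 0.624 = 0.99728
Maximum is fish→honey→copper→fish at 1.1367; arbitrage exists.

1.1367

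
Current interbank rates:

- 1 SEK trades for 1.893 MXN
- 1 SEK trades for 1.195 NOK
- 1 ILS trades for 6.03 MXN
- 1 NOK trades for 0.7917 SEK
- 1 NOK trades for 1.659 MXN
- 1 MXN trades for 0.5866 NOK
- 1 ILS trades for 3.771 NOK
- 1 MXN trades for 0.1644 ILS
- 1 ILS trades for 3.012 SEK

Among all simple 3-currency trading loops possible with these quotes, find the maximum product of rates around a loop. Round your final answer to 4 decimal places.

ILS→NOK→MXN→ILS: 3.771 × 1.659 × 0.1644 = 1.02850
ILS→SEK→MXN→ILS: 3.012 × 1.893 × 0.1644 = 0.93736
SEK→MXN→NOK→SEK: 1.893 × 0.5866 × 0.7917 = 0.87913
Maximum is ILS→NOK→MXN→ILS at 1.0285; arbitrage exists.

1.0285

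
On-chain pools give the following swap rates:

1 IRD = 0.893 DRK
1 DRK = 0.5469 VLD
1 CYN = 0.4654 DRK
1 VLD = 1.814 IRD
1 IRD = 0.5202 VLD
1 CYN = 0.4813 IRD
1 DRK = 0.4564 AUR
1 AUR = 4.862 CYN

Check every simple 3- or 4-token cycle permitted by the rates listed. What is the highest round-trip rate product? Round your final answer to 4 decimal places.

CYN→DRK→AUR→CYN: 0.4654 × 0.4564 × 4.862 = 1.03273
CYN→IRD→DRK→AUR→CYN: 0.4813 × 0.893 × 0.4564 × 4.862 = 0.95374
VLD→IRD→DRK→VLD: 1.814 × 0.893 × 0.5469 = 0.88592
Maximum is CYN→DRK→AUR→CYN at 1.0327; arbitrage exists.

1.0327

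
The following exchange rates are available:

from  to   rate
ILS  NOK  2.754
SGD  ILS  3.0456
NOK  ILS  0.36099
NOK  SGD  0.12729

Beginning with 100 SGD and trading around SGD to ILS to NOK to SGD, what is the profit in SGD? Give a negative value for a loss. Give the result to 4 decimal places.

100 SGD × 3.0456 = 304.56 ILS
304.56 ILS × 2.754 = 838.75824 NOK
838.75824 NOK × 0.12729 = 106.7655363696 SGD
Net change: 106.7655363696 − 100 = 6.7655363696 SGD

6.7655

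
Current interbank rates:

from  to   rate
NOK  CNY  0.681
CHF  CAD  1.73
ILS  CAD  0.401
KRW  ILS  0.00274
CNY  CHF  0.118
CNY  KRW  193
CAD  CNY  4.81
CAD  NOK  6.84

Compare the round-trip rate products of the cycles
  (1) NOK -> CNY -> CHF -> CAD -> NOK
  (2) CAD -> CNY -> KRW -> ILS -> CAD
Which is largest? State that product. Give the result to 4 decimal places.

1.0200

(1) 0.681 × 0.118 × 1.73 × 6.84 = 0.95089
(2) 4.81 × 193 × 0.00274 × 0.401 = 1.01999
Highest is cycle (2) at 1.0200 (>1, arbitrage).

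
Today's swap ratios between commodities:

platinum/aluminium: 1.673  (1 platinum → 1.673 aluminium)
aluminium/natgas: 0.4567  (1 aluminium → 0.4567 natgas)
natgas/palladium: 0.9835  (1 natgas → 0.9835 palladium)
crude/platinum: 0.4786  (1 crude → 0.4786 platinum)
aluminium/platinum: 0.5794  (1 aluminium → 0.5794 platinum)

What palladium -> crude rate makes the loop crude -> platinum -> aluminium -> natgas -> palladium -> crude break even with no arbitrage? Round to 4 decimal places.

Known legs of the cycle: 0.4786 × 1.673 × 0.4567 × 0.9835 = 0.35964498695321
For no arbitrage the full-cycle product must be 1, so the missing rate is 1 / 0.35964498695321 ≈ 2.780520.

2.7805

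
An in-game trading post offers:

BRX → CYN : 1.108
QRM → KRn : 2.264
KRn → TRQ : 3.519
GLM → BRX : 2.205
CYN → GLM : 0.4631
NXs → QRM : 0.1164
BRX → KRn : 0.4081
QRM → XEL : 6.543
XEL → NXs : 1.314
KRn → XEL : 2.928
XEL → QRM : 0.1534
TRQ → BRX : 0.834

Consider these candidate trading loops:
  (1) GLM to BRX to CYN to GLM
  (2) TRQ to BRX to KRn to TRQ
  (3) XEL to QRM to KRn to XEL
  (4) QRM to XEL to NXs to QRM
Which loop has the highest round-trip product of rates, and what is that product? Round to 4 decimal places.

1.1977

(1) 2.205 × 1.108 × 0.4631 = 1.13142
(2) 0.834 × 0.4081 × 3.519 = 1.19771
(3) 0.1534 × 2.264 × 2.928 = 1.01689
(4) 6.543 × 1.314 × 0.1164 = 1.00075
Highest is cycle (2) at 1.1977 (>1, arbitrage).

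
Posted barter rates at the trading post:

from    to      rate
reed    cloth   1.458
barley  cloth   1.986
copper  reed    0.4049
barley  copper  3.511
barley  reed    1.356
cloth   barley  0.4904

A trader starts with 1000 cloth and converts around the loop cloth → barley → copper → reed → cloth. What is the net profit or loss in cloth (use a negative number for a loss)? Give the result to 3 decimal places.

1000 cloth × 0.4904 = 490.4 barley
490.4 barley × 3.511 = 1721.7944 copper
1721.7944 copper × 0.4049 = 697.15455256 reed
697.15455256 reed × 1.458 = 1016.45133763248 cloth
Net change: 1016.45133763248 − 1000 = 16.45133763248 cloth

16.451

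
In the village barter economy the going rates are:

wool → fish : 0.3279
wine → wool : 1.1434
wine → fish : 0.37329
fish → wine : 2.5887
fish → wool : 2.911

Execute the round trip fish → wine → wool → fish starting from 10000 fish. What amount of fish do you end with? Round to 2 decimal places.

9705.58

10000 fish × 2.5887 = 25887 wine
25887 wine × 1.1434 = 29599.1958 wool
29599.1958 wool × 0.3279 = 9705.57630282 fish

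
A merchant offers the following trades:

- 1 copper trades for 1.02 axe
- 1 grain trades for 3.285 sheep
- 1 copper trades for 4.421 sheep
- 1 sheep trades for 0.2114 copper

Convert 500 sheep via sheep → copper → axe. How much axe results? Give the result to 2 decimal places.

500 sheep × 0.2114 = 105.7 copper
105.7 copper × 1.02 = 107.814 axe

107.81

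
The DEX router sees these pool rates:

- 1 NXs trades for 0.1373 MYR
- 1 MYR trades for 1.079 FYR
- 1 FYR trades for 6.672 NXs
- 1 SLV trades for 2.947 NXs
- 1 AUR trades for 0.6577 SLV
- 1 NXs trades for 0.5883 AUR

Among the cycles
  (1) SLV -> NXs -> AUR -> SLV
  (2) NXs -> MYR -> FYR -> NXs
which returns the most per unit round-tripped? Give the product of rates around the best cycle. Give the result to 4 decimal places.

(1) 2.947 × 0.5883 × 0.6577 = 1.14027
(2) 0.1373 × 1.079 × 6.672 = 0.98843
Highest is cycle (1) at 1.1403 (>1, arbitrage).

1.1403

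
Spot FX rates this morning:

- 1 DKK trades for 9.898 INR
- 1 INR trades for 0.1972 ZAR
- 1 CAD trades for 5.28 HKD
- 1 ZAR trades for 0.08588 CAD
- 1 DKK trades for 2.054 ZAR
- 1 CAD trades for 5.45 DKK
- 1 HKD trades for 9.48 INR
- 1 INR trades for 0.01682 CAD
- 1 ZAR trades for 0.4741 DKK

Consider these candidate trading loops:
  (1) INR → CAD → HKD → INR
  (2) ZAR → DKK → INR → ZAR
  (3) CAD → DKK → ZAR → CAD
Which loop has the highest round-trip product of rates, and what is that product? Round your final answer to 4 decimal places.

0.9614

(1) 0.01682 × 5.28 × 9.48 = 0.84192
(2) 0.4741 × 9.898 × 0.1972 = 0.92539
(3) 5.45 × 2.054 × 0.08588 = 0.96137
Highest is cycle (3) at 0.9614 (≤1, no arbitrage).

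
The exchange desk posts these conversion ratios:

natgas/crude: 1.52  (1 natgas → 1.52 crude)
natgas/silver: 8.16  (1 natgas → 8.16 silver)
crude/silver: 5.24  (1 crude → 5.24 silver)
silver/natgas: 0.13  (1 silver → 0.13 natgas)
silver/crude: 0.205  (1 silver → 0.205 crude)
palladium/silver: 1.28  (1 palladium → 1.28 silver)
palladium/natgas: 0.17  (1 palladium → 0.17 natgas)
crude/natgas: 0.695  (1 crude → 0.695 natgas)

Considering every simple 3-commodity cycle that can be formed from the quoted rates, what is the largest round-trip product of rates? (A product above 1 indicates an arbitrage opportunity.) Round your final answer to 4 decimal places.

natgas→silver→crude→natgas: 8.16 × 0.205 × 0.695 = 1.16260
natgas→crude→silver→natgas: 1.52 × 5.24 × 0.13 = 1.03542
Maximum is natgas→silver→crude→natgas at 1.1626; arbitrage exists.

1.1626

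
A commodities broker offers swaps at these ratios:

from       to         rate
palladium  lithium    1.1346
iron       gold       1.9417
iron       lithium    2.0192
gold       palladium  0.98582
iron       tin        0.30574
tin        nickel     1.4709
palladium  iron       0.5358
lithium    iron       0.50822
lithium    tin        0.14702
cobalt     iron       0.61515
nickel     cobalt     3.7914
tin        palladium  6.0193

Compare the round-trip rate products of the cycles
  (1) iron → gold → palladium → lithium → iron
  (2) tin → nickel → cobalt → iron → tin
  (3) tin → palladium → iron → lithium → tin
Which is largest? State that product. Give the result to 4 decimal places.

(1) 1.9417 × 0.98582 × 1.1346 × 0.50822 = 1.10376
(2) 1.4709 × 3.7914 × 0.61515 × 0.30574 = 1.04886
(3) 6.0193 × 0.5358 × 2.0192 × 0.14702 = 0.95742
Highest is cycle (1) at 1.1038 (>1, arbitrage).

1.1038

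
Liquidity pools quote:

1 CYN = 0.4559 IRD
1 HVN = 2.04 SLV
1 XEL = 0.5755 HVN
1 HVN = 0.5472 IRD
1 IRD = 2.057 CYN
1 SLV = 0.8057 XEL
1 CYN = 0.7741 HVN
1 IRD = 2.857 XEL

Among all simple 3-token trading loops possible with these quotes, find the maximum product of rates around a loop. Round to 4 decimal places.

0.9459

XEL→HVN→SLV→XEL: 0.5755 × 2.04 × 0.8057 = 0.94591
IRD→XEL→HVN→IRD: 2.857 × 0.5755 × 0.5472 = 0.89971
IRD→CYN→HVN→IRD: 2.057 × 0.7741 × 0.5472 = 0.87132
Maximum is XEL→HVN→SLV→XEL at 0.9459; no arbitrage — every cycle loses value.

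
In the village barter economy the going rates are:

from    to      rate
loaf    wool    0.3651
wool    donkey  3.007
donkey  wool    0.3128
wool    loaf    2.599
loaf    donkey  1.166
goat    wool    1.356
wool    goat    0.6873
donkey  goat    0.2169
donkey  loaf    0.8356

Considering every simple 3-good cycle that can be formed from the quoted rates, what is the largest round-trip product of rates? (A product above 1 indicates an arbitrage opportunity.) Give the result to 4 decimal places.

0.9479

donkey→wool→loaf→donkey: 0.3128 × 2.599 × 1.166 = 0.94792
donkey→loaf→wool→donkey: 0.8356 × 0.3651 × 3.007 = 0.91737
goat→wool→donkey→goat: 1.356 × 3.007 × 0.2169 = 0.88441
Maximum is donkey→wool→loaf→donkey at 0.9479; no arbitrage — every cycle loses value.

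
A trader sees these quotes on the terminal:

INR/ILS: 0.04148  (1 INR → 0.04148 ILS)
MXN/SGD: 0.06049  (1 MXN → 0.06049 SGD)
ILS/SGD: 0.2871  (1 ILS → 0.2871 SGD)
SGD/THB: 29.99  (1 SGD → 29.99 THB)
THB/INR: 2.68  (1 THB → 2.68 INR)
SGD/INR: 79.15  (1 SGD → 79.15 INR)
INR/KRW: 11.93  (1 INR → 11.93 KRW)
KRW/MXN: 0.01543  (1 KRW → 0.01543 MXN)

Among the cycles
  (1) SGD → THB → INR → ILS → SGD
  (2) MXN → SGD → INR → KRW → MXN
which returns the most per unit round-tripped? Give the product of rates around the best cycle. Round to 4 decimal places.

(1) 29.99 × 2.68 × 0.04148 × 0.2871 = 0.95716
(2) 0.06049 × 79.15 × 11.93 × 0.01543 = 0.88133
Highest is cycle (1) at 0.9572 (≤1, no arbitrage).

0.9572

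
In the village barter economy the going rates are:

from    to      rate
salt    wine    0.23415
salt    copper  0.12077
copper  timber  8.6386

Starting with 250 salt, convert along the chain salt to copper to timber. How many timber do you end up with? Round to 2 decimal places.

260.82

250 salt × 0.12077 = 30.1925 copper
30.1925 copper × 8.6386 = 260.8209305 timber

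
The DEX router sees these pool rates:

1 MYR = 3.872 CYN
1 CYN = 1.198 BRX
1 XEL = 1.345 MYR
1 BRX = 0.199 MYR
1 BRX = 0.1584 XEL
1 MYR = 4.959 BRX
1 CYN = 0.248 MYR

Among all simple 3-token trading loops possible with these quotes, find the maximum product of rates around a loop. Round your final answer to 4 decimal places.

1.0565

BRX→XEL→MYR→BRX: 0.1584 × 1.345 × 4.959 = 1.05651
BRX→MYR→CYN→BRX: 0.199 × 3.872 × 1.198 = 0.92309
Maximum is BRX→XEL→MYR→BRX at 1.0565; arbitrage exists.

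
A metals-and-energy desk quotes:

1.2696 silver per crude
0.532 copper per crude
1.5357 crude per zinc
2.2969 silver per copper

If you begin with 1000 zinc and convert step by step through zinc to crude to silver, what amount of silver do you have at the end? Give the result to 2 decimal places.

1949.72

1000 zinc × 1.5357 = 1535.7 crude
1535.7 crude × 1.2696 = 1949.72472 silver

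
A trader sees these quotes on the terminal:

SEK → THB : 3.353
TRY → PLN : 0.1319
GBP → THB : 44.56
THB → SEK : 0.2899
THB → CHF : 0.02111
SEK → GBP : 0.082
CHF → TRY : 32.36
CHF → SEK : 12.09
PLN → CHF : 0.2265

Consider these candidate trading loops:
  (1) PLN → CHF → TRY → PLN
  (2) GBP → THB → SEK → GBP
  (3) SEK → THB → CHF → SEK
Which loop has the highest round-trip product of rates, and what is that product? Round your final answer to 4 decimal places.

(1) 0.2265 × 32.36 × 0.1319 = 0.96677
(2) 44.56 × 0.2899 × 0.082 = 1.05927
(3) 3.353 × 0.02111 × 12.09 = 0.85575
Highest is cycle (2) at 1.0593 (>1, arbitrage).

1.0593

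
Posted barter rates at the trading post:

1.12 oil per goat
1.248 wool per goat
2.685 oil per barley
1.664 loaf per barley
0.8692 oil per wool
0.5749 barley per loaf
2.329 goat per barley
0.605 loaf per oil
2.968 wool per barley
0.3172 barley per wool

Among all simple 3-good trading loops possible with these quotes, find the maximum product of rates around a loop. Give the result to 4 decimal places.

loaf→barley→oil→loaf: 0.5749 × 2.685 × 0.605 = 0.93388
goat→wool→barley→goat: 1.248 × 0.3172 × 2.329 = 0.92197
Maximum is loaf→barley→oil→loaf at 0.9339; no arbitrage — every cycle loses value.

0.9339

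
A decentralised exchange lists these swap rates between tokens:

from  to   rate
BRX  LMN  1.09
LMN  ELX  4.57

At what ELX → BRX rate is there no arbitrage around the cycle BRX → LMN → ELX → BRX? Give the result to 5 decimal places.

Known legs of the cycle: 1.09 × 4.57 = 4.9813
For no arbitrage the full-cycle product must be 1, so the missing rate is 1 / 4.9813 ≈ 0.2007508.

0.20075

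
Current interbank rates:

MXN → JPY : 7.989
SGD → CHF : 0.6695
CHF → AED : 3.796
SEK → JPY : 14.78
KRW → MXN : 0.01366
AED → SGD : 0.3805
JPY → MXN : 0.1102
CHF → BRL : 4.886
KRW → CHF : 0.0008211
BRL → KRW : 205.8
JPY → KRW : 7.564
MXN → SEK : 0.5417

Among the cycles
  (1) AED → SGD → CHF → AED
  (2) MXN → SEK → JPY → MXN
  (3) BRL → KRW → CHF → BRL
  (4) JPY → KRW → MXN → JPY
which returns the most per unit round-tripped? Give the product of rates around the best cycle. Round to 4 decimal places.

(1) 0.3805 × 0.6695 × 3.796 = 0.96701
(2) 0.5417 × 14.78 × 0.1102 = 0.88230
(3) 205.8 × 0.0008211 × 4.886 = 0.82565
(4) 7.564 × 0.01366 × 7.989 = 0.82546
Highest is cycle (1) at 0.9670 (≤1, no arbitrage).

0.9670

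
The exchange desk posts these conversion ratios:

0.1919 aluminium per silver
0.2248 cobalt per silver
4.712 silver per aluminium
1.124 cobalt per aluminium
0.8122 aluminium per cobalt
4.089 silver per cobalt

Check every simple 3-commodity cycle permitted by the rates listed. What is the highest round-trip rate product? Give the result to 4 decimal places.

aluminium→cobalt→silver→aluminium: 1.124 × 4.089 × 0.1919 = 0.88198
aluminium→silver→cobalt→aluminium: 4.712 × 0.2248 × 0.8122 = 0.86033
Maximum is aluminium→cobalt→silver→aluminium at 0.8820; no arbitrage — every cycle loses value.

0.8820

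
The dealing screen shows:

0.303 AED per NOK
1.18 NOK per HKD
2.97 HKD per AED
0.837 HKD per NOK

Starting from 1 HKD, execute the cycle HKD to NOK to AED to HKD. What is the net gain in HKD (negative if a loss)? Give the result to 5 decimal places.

0.06189

1 HKD × 1.18 = 1.18 NOK
1.18 NOK × 0.303 = 0.35754 AED
0.35754 AED × 2.97 = 1.0618938 HKD
Net change: 1.0618938 − 1 = 0.0618938 HKD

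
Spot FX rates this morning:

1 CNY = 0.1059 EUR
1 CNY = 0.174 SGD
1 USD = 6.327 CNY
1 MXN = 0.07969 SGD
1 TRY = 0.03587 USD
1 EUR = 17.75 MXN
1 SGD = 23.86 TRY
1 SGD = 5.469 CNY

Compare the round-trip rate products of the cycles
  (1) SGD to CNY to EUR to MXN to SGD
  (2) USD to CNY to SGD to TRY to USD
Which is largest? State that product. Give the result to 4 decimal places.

(1) 5.469 × 0.1059 × 17.75 × 0.07969 = 0.81923
(2) 6.327 × 0.174 × 23.86 × 0.03587 = 0.94221
Highest is cycle (2) at 0.9422 (≤1, no arbitrage).

0.9422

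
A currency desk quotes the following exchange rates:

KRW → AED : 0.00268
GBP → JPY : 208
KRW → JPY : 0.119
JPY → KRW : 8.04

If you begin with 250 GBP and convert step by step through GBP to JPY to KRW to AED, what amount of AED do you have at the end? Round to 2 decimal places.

1120.45

250 GBP × 208 = 52000 JPY
52000 JPY × 8.04 = 418080 KRW
418080 KRW × 0.00268 = 1120.4544 AED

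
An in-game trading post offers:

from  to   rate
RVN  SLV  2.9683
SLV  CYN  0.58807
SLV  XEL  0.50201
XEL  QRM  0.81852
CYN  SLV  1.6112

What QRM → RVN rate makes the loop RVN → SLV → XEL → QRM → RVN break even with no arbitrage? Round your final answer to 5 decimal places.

Known legs of the cycle: 2.9683 × 0.50201 × 0.81852 = 1.21968997996116
For no arbitrage the full-cycle product must be 1, so the missing rate is 1 / 1.21968997996116 ≈ 0.8198805.

0.81988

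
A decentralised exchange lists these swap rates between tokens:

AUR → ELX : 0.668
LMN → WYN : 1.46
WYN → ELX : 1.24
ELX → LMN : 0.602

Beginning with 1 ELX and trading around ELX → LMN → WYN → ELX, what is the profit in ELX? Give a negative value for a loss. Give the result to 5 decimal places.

1 ELX × 0.602 = 0.602 LMN
0.602 LMN × 1.46 = 0.87892 WYN
0.87892 WYN × 1.24 = 1.0898608 ELX
Net change: 1.0898608 − 1 = 0.0898608 ELX

0.08986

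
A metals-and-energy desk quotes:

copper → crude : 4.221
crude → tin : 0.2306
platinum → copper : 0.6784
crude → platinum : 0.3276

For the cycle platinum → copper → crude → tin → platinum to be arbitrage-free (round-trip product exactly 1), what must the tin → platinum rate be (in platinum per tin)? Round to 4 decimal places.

1.5144

Known legs of the cycle: 0.6784 × 4.221 × 0.2306 = 0.66032918784
For no arbitrage the full-cycle product must be 1, so the missing rate is 1 / 0.66032918784 ≈ 1.514396.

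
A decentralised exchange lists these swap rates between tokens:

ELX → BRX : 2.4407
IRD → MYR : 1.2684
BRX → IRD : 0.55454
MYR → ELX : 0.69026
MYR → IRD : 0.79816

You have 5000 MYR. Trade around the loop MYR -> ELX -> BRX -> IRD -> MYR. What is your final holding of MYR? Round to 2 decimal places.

5000 MYR × 0.69026 = 3451.3 ELX
3451.3 ELX × 2.4407 = 8423.58791 BRX
8423.58791 BRX × 0.55454 = 4671.2164396114 IRD
4671.2164396114 IRD × 1.2684 = 5924.97093200309976 MYR

5924.97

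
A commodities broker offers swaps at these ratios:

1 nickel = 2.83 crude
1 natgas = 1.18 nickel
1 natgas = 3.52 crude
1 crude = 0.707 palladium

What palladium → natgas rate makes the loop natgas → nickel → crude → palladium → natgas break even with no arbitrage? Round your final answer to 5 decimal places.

Known legs of the cycle: 1.18 × 2.83 × 0.707 = 2.3609558
For no arbitrage the full-cycle product must be 1, so the missing rate is 1 / 2.3609558 ≈ 0.4235573.

0.42356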